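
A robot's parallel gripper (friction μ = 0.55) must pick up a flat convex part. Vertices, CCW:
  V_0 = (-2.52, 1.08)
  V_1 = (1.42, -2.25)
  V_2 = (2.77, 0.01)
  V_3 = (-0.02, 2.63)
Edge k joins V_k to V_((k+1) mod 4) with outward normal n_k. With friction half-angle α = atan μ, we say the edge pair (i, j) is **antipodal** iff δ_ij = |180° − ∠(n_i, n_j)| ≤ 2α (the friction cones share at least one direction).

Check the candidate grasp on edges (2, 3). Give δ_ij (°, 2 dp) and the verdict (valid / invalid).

δ = 105.00°, invalid

α = atan 0.55 = 28.81°;  2α = 57.62°
edge 2: e_2 = (-2.79, +2.62);  n_2 = (+0.6845, +0.7290)
edge 3: e_3 = (-2.50, -1.55);  n_3 = (-0.5269, +0.8499)
∠(n_2, n_3) = 75.00°
δ = |180° − 75.00°| = 105.00°
105.00° > 2α = 57.62°  →  invalid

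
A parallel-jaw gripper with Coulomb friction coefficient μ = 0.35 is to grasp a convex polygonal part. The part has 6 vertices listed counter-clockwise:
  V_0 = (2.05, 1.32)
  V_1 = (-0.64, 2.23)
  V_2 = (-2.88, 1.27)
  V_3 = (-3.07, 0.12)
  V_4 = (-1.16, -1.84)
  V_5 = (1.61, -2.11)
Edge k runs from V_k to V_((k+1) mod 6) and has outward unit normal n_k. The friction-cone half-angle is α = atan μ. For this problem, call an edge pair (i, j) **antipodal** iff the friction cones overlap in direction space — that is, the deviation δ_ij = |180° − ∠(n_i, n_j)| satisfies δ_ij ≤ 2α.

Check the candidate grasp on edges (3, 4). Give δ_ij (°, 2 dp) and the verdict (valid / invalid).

α = atan 0.35 = 19.29°;  2α = 38.58°
edge 3: e_3 = (+1.91, -1.96);  n_3 = (-0.7162, -0.6979)
edge 4: e_4 = (+2.77, -0.27);  n_4 = (-0.0970, -0.9953)
∠(n_3, n_4) = 40.17°
δ = |180° − 40.17°| = 139.83°
139.83° > 2α = 38.58°  →  invalid

δ = 139.83°, invalid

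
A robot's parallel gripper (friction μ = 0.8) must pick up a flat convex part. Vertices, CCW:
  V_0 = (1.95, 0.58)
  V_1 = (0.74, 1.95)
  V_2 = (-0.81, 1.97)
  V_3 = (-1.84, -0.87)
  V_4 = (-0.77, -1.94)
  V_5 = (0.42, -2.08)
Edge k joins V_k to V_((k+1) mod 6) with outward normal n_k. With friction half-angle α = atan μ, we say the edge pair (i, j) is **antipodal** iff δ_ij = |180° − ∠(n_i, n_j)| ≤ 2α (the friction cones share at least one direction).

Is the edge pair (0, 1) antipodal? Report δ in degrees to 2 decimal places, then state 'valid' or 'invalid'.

α = atan 0.8 = 38.66°;  2α = 77.32°
edge 0: e_0 = (-1.21, +1.37);  n_0 = (+0.7495, +0.6620)
edge 1: e_1 = (-1.55, +0.02);  n_1 = (+0.0129, +0.9999)
∠(n_0, n_1) = 47.81°
δ = |180° − 47.81°| = 132.19°
132.19° > 2α = 77.32°  →  invalid

δ = 132.19°, invalid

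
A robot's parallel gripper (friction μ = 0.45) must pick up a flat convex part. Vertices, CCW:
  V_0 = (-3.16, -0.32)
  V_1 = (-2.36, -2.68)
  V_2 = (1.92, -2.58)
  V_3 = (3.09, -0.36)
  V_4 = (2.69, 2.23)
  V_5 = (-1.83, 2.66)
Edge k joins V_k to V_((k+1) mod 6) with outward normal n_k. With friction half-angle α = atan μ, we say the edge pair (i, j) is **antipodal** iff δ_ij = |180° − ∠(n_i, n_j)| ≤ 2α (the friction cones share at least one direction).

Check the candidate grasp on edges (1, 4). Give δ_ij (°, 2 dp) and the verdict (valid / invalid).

α = atan 0.45 = 24.23°;  2α = 48.46°
edge 1: e_1 = (+4.28, +0.10);  n_1 = (+0.0234, -0.9997)
edge 4: e_4 = (-4.52, +0.43);  n_4 = (+0.0947, +0.9955)
∠(n_1, n_4) = 173.23°
δ = |180° − 173.23°| = 6.77°
6.77° ≤ 2α = 48.46°  →  valid

δ = 6.77°, valid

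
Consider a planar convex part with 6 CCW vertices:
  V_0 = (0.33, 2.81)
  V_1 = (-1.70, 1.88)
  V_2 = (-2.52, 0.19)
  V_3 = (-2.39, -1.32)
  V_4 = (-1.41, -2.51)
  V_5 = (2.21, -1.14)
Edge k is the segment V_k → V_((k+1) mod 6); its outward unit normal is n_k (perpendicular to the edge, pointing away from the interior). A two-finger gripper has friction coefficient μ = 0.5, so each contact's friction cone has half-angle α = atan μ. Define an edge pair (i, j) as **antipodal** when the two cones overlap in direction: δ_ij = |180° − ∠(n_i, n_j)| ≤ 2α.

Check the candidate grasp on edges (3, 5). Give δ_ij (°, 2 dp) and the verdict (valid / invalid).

δ = 14.02°, valid

α = atan 0.5 = 26.57°;  2α = 53.13°
edge 3: e_3 = (+0.98, -1.19);  n_3 = (-0.7719, -0.6357)
edge 5: e_5 = (-1.88, +3.95);  n_5 = (+0.9029, +0.4298)
∠(n_3, n_5) = 165.98°
δ = |180° − 165.98°| = 14.02°
14.02° ≤ 2α = 53.13°  →  valid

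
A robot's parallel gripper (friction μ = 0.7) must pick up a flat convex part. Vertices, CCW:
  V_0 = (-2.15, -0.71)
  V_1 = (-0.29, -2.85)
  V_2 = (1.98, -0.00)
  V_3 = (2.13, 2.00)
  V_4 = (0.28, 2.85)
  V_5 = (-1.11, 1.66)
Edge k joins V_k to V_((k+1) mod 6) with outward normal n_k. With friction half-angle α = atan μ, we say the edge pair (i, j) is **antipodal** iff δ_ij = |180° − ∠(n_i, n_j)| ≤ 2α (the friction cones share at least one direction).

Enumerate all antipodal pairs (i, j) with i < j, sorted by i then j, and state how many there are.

α = atan 0.7 = 34.99°;  2α = 69.98°
n_0 = (-0.7548, -0.6560)
n_1 = (+0.7822, -0.6230)
n_2 = (+0.9972, -0.0748)
n_3 = (+0.4175, +0.9087)
n_4 = (-0.6503, +0.7596)
n_5 = (-0.9157, +0.4018)
  (0,1): δ = 79.53°  ·
  (0,2): δ = 45.28°  ✓
  (0,3): δ = 24.33°  ✓
  (0,4): δ = 89.57°  ·
  (0,5): δ = 115.31°  ·
  (1,2): δ = 145.75°  ·
  (1,3): δ = 76.14°  ·
  (1,4): δ = 10.90°  ✓
  (1,5): δ = 14.84°  ✓
  (2,3): δ = 110.39°  ·
  (2,4): δ = 45.14°  ✓
  (2,5): δ = 19.40°  ✓
  (3,4): δ = 114.76°  ·
  (3,5): δ = 89.02°  ·
  (4,5): δ = 154.26°  ·
antipodal pairs: 6

count = 6; pairs: (0,2), (0,3), (1,4), (1,5), (2,4), (2,5)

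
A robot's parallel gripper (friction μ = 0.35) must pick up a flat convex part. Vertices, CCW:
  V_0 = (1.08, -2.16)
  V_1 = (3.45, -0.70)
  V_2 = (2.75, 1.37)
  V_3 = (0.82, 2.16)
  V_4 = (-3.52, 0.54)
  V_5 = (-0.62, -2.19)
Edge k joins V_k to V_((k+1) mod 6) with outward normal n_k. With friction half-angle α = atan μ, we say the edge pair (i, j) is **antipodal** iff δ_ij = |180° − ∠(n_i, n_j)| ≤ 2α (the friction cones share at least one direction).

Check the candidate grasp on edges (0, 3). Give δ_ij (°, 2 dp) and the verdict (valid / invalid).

α = atan 0.35 = 19.29°;  2α = 38.58°
edge 0: e_0 = (+2.37, +1.46);  n_0 = (+0.5245, -0.8514)
edge 3: e_3 = (-4.34, -1.62);  n_3 = (-0.3497, +0.9369)
∠(n_0, n_3) = 168.83°
δ = |180° − 168.83°| = 11.17°
11.17° ≤ 2α = 38.58°  →  valid

δ = 11.17°, valid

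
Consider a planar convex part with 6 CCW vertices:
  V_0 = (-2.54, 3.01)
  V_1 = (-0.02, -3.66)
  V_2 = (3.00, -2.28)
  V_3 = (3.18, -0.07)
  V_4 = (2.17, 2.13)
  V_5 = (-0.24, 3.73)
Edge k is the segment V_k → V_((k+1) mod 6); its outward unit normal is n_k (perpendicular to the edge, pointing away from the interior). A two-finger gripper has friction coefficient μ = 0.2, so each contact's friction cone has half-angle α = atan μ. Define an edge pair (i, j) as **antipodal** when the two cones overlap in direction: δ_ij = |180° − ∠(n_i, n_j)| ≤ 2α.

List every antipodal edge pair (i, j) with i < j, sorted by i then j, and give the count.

count = 2; pairs: (0,3), (1,5)

α = atan 0.2 = 11.31°;  2α = 22.62°
n_0 = (-0.9355, -0.3534)
n_1 = (+0.4156, -0.9095)
n_2 = (+0.9967, -0.0812)
n_3 = (+0.9088, +0.4172)
n_4 = (+0.5531, +0.8331)
n_5 = (-0.2987, +0.9543)
  (0,1): δ = 86.14°  ·
  (0,2): δ = 25.35°  ·
  (0,3): δ = 3.96°  ✓
  (0,4): δ = 35.72°  ·
  (0,5): δ = 86.69°  ·
  (1,2): δ = 119.21°  ·
  (1,3): δ = 89.90°  ·
  (1,4): δ = 58.14°  ·
  (1,5): δ = 7.18°  ✓
  (2,3): δ = 150.68°  ·
  (2,4): δ = 118.92°  ·
  (2,5): δ = 67.96°  ·
  (3,4): δ = 148.24°  ·
  (3,5): δ = 97.28°  ·
  (4,5): δ = 129.04°  ·
antipodal pairs: 2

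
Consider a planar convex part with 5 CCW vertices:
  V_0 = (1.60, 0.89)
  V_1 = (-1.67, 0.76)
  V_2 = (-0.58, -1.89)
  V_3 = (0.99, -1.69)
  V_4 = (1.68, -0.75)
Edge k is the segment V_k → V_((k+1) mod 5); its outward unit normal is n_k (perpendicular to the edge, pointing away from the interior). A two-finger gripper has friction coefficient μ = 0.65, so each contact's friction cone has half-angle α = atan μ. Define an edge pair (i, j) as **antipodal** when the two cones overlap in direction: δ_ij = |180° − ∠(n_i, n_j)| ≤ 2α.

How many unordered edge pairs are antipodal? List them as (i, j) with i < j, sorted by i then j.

count = 4; pairs: (0,2), (0,3), (1,3), (1,4)

α = atan 0.65 = 33.02°;  2α = 66.05°
n_0 = (-0.0397, +0.9992)
n_1 = (-0.9248, -0.3804)
n_2 = (+0.1264, -0.9920)
n_3 = (+0.8061, -0.5917)
n_4 = (+0.9988, +0.0487)
  (0,1): δ = 69.92°  ·
  (0,2): δ = 4.98°  ✓
  (0,3): δ = 51.44°  ✓
  (0,4): δ = 90.52°  ·
  (1,2): δ = 105.10°  ·
  (1,3): δ = 58.64°  ✓
  (1,4): δ = 19.57°  ✓
  (2,3): δ = 133.54°  ·
  (2,4): δ = 94.47°  ·
  (3,4): δ = 140.93°  ·
antipodal pairs: 4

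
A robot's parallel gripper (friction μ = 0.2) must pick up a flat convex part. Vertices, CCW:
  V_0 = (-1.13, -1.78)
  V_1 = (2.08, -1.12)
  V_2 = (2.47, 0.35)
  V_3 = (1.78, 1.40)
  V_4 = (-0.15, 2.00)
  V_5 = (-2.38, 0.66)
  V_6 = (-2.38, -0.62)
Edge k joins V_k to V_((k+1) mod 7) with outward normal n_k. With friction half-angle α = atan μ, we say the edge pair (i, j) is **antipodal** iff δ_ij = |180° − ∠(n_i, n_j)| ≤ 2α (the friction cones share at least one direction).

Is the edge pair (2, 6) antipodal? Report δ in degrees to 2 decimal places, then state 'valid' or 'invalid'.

α = atan 0.2 = 11.31°;  2α = 22.62°
edge 2: e_2 = (-0.69, +1.05);  n_2 = (+0.8357, +0.5492)
edge 6: e_6 = (+1.25, -1.16);  n_6 = (-0.6802, -0.7330)
∠(n_2, n_6) = 166.17°
δ = |180° − 166.17°| = 13.83°
13.83° ≤ 2α = 22.62°  →  valid

δ = 13.83°, valid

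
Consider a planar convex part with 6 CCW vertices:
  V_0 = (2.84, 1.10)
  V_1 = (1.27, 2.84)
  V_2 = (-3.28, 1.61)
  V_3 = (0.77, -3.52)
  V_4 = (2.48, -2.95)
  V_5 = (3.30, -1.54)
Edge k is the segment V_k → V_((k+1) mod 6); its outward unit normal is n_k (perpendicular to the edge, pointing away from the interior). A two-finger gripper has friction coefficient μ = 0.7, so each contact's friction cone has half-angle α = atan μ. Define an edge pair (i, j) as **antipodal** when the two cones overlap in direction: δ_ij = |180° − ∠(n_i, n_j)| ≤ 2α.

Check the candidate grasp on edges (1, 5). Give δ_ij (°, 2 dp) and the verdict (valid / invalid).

α = atan 0.7 = 34.99°;  2α = 69.98°
edge 1: e_1 = (-4.55, -1.23);  n_1 = (-0.2610, +0.9653)
edge 5: e_5 = (-0.46, +2.64);  n_5 = (+0.9852, +0.1717)
∠(n_1, n_5) = 95.24°
δ = |180° − 95.24°| = 84.76°
84.76° > 2α = 69.98°  →  invalid

δ = 84.76°, invalid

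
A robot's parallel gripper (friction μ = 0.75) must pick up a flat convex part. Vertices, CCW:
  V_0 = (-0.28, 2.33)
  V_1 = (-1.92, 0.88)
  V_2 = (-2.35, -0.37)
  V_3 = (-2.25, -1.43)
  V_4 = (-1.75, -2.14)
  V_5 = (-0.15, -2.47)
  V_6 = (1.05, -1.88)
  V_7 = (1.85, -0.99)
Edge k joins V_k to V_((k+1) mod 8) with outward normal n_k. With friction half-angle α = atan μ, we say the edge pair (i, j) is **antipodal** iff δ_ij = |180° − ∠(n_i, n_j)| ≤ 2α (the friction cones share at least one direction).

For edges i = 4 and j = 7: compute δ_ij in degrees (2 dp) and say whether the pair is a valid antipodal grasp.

α = atan 0.75 = 36.87°;  2α = 73.74°
edge 4: e_4 = (+1.60, -0.33);  n_4 = (-0.2020, -0.9794)
edge 7: e_7 = (-2.13, +3.32);  n_7 = (+0.8417, +0.5400)
∠(n_4, n_7) = 134.34°
δ = |180° − 134.34°| = 45.66°
45.66° ≤ 2α = 73.74°  →  valid

δ = 45.66°, valid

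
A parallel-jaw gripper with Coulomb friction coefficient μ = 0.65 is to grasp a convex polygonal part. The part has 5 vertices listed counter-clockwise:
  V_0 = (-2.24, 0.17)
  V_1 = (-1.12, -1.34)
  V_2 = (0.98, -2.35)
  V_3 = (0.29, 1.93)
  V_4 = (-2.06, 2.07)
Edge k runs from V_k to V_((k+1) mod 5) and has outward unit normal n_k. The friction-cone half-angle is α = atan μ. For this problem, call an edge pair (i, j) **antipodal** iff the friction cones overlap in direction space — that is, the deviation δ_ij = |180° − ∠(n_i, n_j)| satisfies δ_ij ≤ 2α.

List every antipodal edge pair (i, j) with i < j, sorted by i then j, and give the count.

α = atan 0.65 = 33.02°;  2α = 66.05°
n_0 = (-0.8032, -0.5957)
n_1 = (-0.4334, -0.9012)
n_2 = (+0.9873, +0.1592)
n_3 = (+0.0595, +0.9982)
n_4 = (-0.9955, +0.0943)
  (0,1): δ = 152.25°  ·
  (0,2): δ = 27.41°  ✓
  (0,3): δ = 50.03°  ✓
  (0,4): δ = 138.02°  ·
  (1,2): δ = 55.16°  ✓
  (1,3): δ = 22.28°  ✓
  (1,4): δ = 110.27°  ·
  (2,3): δ = 102.57°  ·
  (2,4): δ = 14.57°  ✓
  (3,4): δ = 92.00°  ·
antipodal pairs: 5

count = 5; pairs: (0,2), (0,3), (1,2), (1,3), (2,4)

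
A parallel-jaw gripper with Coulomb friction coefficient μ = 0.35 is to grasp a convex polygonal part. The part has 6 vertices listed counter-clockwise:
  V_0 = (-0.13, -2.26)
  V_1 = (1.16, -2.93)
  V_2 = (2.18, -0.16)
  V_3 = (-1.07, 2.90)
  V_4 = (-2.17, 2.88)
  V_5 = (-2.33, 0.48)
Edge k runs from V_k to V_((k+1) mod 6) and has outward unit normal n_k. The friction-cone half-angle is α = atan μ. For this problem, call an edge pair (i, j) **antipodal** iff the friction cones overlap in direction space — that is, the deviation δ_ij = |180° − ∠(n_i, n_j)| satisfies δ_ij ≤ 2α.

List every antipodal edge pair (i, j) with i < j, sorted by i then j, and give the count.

count = 4; pairs: (0,2), (0,3), (1,4), (2,5)

α = atan 0.35 = 19.29°;  2α = 38.58°
n_0 = (-0.4609, -0.8874)
n_1 = (+0.9384, -0.3455)
n_2 = (+0.6855, +0.7281)
n_3 = (-0.0182, +0.9998)
n_4 = (-0.9978, +0.0665)
n_5 = (-0.7798, -0.6261)
  (0,1): δ = 82.77°  ·
  (0,2): δ = 15.83°  ✓
  (0,3): δ = 28.49°  ✓
  (0,4): δ = 113.63°  ·
  (0,5): δ = 156.21°  ·
  (1,2): δ = 113.06°  ·
  (1,3): δ = 68.74°  ·
  (1,4): δ = 16.40°  ✓
  (1,5): δ = 58.98°  ·
  (2,3): δ = 135.68°  ·
  (2,4): δ = 50.54°  ·
  (2,5): δ = 7.96°  ✓
  (3,4): δ = 94.86°  ·
  (3,5): δ = 52.28°  ·
  (4,5): δ = 137.42°  ·
antipodal pairs: 4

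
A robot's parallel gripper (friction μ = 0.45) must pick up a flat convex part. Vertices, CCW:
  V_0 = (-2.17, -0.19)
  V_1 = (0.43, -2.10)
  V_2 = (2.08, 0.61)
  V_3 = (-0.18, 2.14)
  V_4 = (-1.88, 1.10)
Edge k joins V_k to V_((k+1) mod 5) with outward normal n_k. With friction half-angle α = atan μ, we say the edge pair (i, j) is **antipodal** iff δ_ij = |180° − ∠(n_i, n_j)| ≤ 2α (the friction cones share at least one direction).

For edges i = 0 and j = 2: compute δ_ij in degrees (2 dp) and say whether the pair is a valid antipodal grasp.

δ = 2.20°, valid

α = atan 0.45 = 24.23°;  2α = 48.46°
edge 0: e_0 = (+2.60, -1.91);  n_0 = (-0.5920, -0.8059)
edge 2: e_2 = (-2.26, +1.53);  n_2 = (+0.5606, +0.8281)
∠(n_0, n_2) = 177.80°
δ = |180° − 177.80°| = 2.20°
2.20° ≤ 2α = 48.46°  →  valid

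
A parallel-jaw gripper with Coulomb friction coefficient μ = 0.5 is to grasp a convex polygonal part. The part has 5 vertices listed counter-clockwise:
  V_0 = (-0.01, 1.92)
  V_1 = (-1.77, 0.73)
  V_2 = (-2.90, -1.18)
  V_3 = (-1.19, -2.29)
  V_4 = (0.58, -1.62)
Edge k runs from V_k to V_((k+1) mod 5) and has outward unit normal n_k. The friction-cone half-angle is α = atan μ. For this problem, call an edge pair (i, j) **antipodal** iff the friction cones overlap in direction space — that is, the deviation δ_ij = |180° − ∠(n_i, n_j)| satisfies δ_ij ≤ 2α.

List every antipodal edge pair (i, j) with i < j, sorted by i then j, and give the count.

α = atan 0.5 = 26.57°;  2α = 53.13°
n_0 = (-0.5601, +0.8284)
n_1 = (-0.8607, +0.5092)
n_2 = (-0.5445, -0.8388)
n_3 = (+0.3540, -0.9352)
n_4 = (+0.9864, +0.1644)
  (0,1): δ = 154.67°  ·
  (0,2): δ = 67.05°  ·
  (0,3): δ = 13.33°  ✓
  (0,4): δ = 65.40°  ·
  (1,2): δ = 92.38°  ·
  (1,3): δ = 38.66°  ✓
  (1,4): δ = 40.07°  ✓
  (2,3): δ = 126.28°  ·
  (2,4): δ = 47.55°  ✓
  (3,4): δ = 101.27°  ·
antipodal pairs: 4

count = 4; pairs: (0,3), (1,3), (1,4), (2,4)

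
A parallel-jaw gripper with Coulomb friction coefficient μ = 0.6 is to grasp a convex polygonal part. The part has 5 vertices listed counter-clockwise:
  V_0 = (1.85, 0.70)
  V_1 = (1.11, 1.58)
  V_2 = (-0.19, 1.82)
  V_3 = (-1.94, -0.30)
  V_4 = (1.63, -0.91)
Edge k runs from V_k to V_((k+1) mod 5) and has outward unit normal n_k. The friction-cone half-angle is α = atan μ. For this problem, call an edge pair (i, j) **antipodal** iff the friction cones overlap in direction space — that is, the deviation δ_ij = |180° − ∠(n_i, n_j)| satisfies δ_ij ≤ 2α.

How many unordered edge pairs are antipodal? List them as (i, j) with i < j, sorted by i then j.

count = 4; pairs: (0,3), (1,3), (2,3), (2,4)

α = atan 0.6 = 30.96°;  2α = 61.93°
n_0 = (+0.7654, +0.6436)
n_1 = (+0.1815, +0.9834)
n_2 = (-0.7712, +0.6366)
n_3 = (-0.1684, -0.9857)
n_4 = (+0.9908, -0.1354)
  (0,1): δ = 140.52°  ·
  (0,2): δ = 79.60°  ·
  (0,3): δ = 40.24°  ✓
  (0,4): δ = 132.16°  ·
  (1,2): δ = 119.08°  ·
  (1,3): δ = 0.76°  ✓
  (1,4): δ = 92.68°  ·
  (2,3): δ = 60.16°  ✓
  (2,4): δ = 31.76°  ✓
  (3,4): δ = 88.08°  ·
antipodal pairs: 4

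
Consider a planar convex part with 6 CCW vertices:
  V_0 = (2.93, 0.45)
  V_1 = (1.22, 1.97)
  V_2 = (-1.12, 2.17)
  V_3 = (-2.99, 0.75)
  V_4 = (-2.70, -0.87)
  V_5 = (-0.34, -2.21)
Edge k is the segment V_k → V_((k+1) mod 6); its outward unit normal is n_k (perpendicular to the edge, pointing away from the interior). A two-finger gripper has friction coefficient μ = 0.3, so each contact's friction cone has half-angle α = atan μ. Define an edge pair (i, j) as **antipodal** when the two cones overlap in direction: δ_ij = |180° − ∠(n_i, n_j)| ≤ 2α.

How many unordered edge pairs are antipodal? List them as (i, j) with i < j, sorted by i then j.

count = 3; pairs: (0,4), (1,4), (2,5)

α = atan 0.3 = 16.70°;  2α = 33.40°
n_0 = (+0.6644, +0.7474)
n_1 = (+0.0852, +0.9964)
n_2 = (-0.6048, +0.7964)
n_3 = (-0.9844, -0.1762)
n_4 = (-0.4938, -0.8696)
n_5 = (+0.6310, -0.7758)
  (0,1): δ = 143.25°  ·
  (0,2): δ = 101.15°  ·
  (0,3): δ = 38.22°  ·
  (0,4): δ = 12.05°  ✓
  (0,5): δ = 80.76°  ·
  (1,2): δ = 137.90°  ·
  (1,3): δ = 74.97°  ·
  (1,4): δ = 24.70°  ✓
  (1,5): δ = 44.01°  ·
  (2,3): δ = 117.06°  ·
  (2,4): δ = 66.80°  ·
  (2,5): δ = 1.92°  ✓
  (3,4): δ = 129.74°  ·
  (3,5): δ = 61.02°  ·
  (4,5): δ = 111.29°  ·
antipodal pairs: 3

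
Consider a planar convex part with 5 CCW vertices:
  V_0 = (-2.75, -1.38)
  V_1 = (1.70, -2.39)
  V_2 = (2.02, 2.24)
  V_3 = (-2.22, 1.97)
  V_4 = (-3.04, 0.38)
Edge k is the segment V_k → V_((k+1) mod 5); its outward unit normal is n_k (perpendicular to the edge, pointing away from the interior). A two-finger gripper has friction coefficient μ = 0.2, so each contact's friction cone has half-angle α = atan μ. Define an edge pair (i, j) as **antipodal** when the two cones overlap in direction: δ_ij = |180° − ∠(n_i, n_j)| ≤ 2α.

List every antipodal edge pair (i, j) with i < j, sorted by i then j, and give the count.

α = atan 0.2 = 11.31°;  2α = 22.62°
n_0 = (-0.2213, -0.9752)
n_1 = (+0.9976, -0.0689)
n_2 = (-0.0636, +0.9980)
n_3 = (-0.8888, +0.4584)
n_4 = (-0.9867, -0.1626)
  (0,1): δ = 81.17°  ·
  (0,2): δ = 16.43°  ✓
  (0,3): δ = 75.51°  ·
  (0,4): δ = 112.14°  ·
  (1,2): δ = 82.40°  ·
  (1,3): δ = 23.33°  ·
  (1,4): δ = 13.31°  ✓
  (2,3): δ = 120.92°  ·
  (2,4): δ = 84.29°  ·
  (3,4): δ = 143.36°  ·
antipodal pairs: 2

count = 2; pairs: (0,2), (1,4)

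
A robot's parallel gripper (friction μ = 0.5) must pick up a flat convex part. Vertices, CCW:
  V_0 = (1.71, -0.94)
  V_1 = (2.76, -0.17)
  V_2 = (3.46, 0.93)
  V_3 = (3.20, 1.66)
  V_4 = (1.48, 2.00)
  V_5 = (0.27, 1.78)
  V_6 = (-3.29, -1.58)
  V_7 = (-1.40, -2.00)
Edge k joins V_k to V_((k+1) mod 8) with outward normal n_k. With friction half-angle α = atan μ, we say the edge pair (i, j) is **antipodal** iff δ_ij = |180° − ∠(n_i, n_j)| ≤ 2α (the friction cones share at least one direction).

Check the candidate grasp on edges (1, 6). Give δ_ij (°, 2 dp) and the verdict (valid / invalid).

δ = 109.94°, invalid

α = atan 0.5 = 26.57°;  2α = 53.13°
edge 1: e_1 = (+0.70, +1.10);  n_1 = (+0.8437, -0.5369)
edge 6: e_6 = (+1.89, -0.42);  n_6 = (-0.2169, -0.9762)
∠(n_1, n_6) = 70.06°
δ = |180° − 70.06°| = 109.94°
109.94° > 2α = 53.13°  →  invalid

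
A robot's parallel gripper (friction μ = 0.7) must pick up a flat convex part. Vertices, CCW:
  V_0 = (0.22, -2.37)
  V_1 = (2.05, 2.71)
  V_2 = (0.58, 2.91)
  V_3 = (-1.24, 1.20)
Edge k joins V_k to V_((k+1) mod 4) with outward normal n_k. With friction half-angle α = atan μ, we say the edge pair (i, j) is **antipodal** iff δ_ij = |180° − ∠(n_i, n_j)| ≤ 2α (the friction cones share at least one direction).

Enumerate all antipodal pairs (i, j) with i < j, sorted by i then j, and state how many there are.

α = atan 0.7 = 34.99°;  2α = 69.98°
n_0 = (+0.9408, -0.3389)
n_1 = (+0.1348, +0.9909)
n_2 = (-0.6847, +0.7288)
n_3 = (-0.9256, -0.3785)
  (0,1): δ = 77.94°  ·
  (0,2): δ = 26.97°  ✓
  (0,3): δ = 42.05°  ✓
  (1,2): δ = 129.04°  ·
  (1,3): δ = 60.01°  ✓
  (2,3): δ = 110.97°  ·
antipodal pairs: 3

count = 3; pairs: (0,2), (0,3), (1,3)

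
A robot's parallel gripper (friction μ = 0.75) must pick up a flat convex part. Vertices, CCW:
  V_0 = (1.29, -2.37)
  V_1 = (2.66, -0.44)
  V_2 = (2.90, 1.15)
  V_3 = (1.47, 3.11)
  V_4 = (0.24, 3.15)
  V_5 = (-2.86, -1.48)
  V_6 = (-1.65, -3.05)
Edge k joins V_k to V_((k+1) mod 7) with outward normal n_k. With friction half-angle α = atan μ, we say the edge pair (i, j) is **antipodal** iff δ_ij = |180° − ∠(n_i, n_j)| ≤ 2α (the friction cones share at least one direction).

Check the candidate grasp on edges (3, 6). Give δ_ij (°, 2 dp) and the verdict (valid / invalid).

δ = 14.89°, valid

α = atan 0.75 = 36.87°;  2α = 73.74°
edge 3: e_3 = (-1.23, +0.04);  n_3 = (+0.0325, +0.9995)
edge 6: e_6 = (+2.94, +0.68);  n_6 = (+0.2253, -0.9743)
∠(n_3, n_6) = 165.11°
δ = |180° − 165.11°| = 14.89°
14.89° ≤ 2α = 73.74°  →  valid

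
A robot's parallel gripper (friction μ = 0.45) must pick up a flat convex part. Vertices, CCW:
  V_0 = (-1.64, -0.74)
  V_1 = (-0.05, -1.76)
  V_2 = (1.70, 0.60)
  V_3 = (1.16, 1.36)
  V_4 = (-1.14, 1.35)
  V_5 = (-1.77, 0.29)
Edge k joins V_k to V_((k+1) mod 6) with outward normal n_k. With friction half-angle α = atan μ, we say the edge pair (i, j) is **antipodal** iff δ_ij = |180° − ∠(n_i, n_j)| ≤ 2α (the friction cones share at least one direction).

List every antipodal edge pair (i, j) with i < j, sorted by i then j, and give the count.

count = 5; pairs: (0,2), (0,3), (1,4), (1,5), (2,5)

α = atan 0.45 = 24.23°;  2α = 48.46°
n_0 = (-0.5400, -0.8417)
n_1 = (+0.8033, -0.5956)
n_2 = (+0.8152, +0.5792)
n_3 = (-0.0043, +1.0000)
n_4 = (-0.8596, +0.5109)
n_5 = (-0.9921, -0.1252)
  (0,1): δ = 93.88°  ·
  (0,2): δ = 21.92°  ✓
  (0,3): δ = 32.93°  ✓
  (0,4): δ = 91.96°  ·
  (0,5): δ = 129.87°  ·
  (1,2): δ = 108.05°  ·
  (1,3): δ = 53.19°  ·
  (1,4): δ = 5.83°  ✓
  (1,5): δ = 43.75°  ✓
  (2,3): δ = 125.15°  ·
  (2,4): δ = 66.12°  ·
  (2,5): δ = 28.20°  ✓
  (3,4): δ = 120.97°  ·
  (3,5): δ = 83.06°  ·
  (4,5): δ = 142.08°  ·
antipodal pairs: 5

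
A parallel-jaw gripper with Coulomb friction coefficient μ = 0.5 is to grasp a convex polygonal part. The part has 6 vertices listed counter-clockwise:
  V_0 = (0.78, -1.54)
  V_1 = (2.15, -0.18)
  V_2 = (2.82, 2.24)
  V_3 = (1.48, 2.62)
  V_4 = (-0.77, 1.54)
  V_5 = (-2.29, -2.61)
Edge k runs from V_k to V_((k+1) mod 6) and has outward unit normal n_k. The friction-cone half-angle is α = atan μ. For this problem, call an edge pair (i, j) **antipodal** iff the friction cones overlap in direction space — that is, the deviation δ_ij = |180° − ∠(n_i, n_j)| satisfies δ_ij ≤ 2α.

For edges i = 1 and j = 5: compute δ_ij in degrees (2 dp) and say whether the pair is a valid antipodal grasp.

δ = 124.69°, invalid

α = atan 0.5 = 26.57°;  2α = 53.13°
edge 1: e_1 = (+0.67, +2.42);  n_1 = (+0.9637, -0.2668)
edge 5: e_5 = (+3.07, +1.07);  n_5 = (+0.3291, -0.9443)
∠(n_1, n_5) = 55.31°
δ = |180° − 55.31°| = 124.69°
124.69° > 2α = 53.13°  →  invalid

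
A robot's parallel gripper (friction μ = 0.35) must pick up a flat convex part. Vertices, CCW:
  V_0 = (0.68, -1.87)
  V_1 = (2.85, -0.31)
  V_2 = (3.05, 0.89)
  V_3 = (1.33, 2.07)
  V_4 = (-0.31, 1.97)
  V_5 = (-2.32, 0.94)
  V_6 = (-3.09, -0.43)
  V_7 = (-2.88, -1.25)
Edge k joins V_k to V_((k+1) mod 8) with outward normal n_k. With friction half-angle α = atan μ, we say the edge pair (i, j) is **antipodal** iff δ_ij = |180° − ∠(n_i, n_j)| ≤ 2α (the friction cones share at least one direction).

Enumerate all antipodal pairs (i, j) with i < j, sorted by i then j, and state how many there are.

count = 8; pairs: (0,3), (0,4), (0,5), (1,5), (1,6), (2,7), (3,7), (4,7)

α = atan 0.35 = 19.29°;  2α = 38.58°
n_0 = (+0.5837, -0.8120)
n_1 = (+0.9864, -0.1644)
n_2 = (+0.5657, +0.8246)
n_3 = (-0.0609, +0.9981)
n_4 = (-0.4560, +0.8900)
n_5 = (-0.8717, +0.4900)
n_6 = (-0.9687, -0.2481)
n_7 = (-0.1716, -0.9852)
  (0,1): δ = 135.17°  ·
  (0,2): δ = 70.16°  ·
  (0,3): δ = 32.22°  ✓
  (0,4): δ = 8.58°  ✓
  (0,5): δ = 24.95°  ✓
  (0,6): δ = 68.65°  ·
  (0,7): δ = 134.41°  ·
  (1,2): δ = 114.99°  ·
  (1,3): δ = 77.05°  ·
  (1,4): δ = 53.41°  ·
  (1,5): δ = 19.88°  ✓
  (1,6): δ = 23.83°  ✓
  (1,7): δ = 89.58°  ·
  (2,3): δ = 142.06°  ·
  (2,4): δ = 118.42°  ·
  (2,5): δ = 84.89°  ·
  (2,6): δ = 41.18°  ·
  (2,7): δ = 24.57°  ✓
  (3,4): δ = 156.36°  ·
  (3,5): δ = 122.83°  ·
  (3,6): δ = 79.12°  ·
  (3,7): δ = 13.37°  ✓
  (4,5): δ = 146.47°  ·
  (4,6): δ = 102.77°  ·
  (4,7): δ = 37.01°  ✓
  (5,6): δ = 136.30°  ·
  (5,7): δ = 70.54°  ·
  (6,7): δ = 114.24°  ·
antipodal pairs: 8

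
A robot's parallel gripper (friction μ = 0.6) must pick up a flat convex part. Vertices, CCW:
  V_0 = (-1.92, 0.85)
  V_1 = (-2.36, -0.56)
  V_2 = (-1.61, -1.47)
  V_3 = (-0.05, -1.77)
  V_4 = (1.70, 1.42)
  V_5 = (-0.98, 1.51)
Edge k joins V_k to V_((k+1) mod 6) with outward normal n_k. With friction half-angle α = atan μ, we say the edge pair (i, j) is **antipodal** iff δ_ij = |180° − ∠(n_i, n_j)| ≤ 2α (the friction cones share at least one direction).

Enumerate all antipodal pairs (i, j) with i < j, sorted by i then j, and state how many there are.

α = atan 0.6 = 30.96°;  2α = 61.93°
n_0 = (-0.9546, +0.2979)
n_1 = (-0.7717, -0.6360)
n_2 = (-0.1888, -0.9820)
n_3 = (+0.8767, -0.4810)
n_4 = (+0.0336, +0.9994)
n_5 = (-0.5746, +0.8184)
  (0,1): δ = 123.17°  ·
  (0,2): δ = 83.55°  ·
  (0,3): δ = 11.42°  ✓
  (0,4): δ = 105.41°  ·
  (0,5): δ = 142.40°  ·
  (1,2): δ = 140.38°  ·
  (1,3): δ = 68.24°  ·
  (1,4): δ = 48.58°  ✓
  (1,5): δ = 85.58°  ·
  (2,3): δ = 107.86°  ·
  (2,4): δ = 8.96°  ✓
  (2,5): δ = 45.96°  ✓
  (3,4): δ = 63.17°  ·
  (3,5): δ = 26.18°  ✓
  (4,5): δ = 143.00°  ·
antipodal pairs: 5

count = 5; pairs: (0,3), (1,4), (2,4), (2,5), (3,5)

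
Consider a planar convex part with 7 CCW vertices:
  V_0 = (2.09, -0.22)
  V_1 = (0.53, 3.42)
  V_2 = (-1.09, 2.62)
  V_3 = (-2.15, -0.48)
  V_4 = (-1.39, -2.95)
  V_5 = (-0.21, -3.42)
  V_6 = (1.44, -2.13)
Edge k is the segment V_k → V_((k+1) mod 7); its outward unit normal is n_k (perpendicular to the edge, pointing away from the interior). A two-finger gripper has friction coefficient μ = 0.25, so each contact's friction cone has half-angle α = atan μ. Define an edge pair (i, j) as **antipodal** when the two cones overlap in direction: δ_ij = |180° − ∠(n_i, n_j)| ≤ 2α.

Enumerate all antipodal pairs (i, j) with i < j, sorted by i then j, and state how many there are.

α = atan 0.25 = 14.04°;  2α = 28.07°
n_0 = (+0.9191, +0.3939)
n_1 = (-0.4428, +0.8966)
n_2 = (-0.9462, +0.3235)
n_3 = (-0.9558, -0.2941)
n_4 = (-0.3700, -0.9290)
n_5 = (+0.6159, -0.7878)
n_6 = (+0.9467, -0.3222)
  (0,1): δ = 86.92°  ·
  (0,2): δ = 42.08°  ·
  (0,3): δ = 6.10°  ✓
  (0,4): δ = 45.08°  ·
  (0,5): δ = 104.82°  ·
  (0,6): δ = 138.01°  ·
  (1,2): δ = 135.16°  ·
  (1,3): δ = 99.18°  ·
  (1,4): δ = 48.00°  ·
  (1,5): δ = 11.74°  ✓
  (1,6): δ = 44.92°  ·
  (2,3): δ = 144.02°  ·
  (2,4): δ = 92.84°  ·
  (2,5): δ = 33.10°  ·
  (2,6): δ = 0.08°  ✓
  (3,4): δ = 128.82°  ·
  (3,5): δ = 69.08°  ·
  (3,6): δ = 35.90°  ·
  (4,5): δ = 120.26°  ·
  (4,6): δ = 87.08°  ·
  (5,6): δ = 146.81°  ·
antipodal pairs: 3

count = 3; pairs: (0,3), (1,5), (2,6)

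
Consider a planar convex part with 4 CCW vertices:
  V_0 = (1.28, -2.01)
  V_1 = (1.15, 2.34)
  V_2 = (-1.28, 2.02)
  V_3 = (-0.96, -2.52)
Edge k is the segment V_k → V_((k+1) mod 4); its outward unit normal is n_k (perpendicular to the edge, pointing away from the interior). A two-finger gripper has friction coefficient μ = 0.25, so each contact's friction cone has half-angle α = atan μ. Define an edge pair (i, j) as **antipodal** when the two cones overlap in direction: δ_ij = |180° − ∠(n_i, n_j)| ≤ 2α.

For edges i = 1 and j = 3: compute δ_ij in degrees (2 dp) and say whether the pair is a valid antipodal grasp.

α = atan 0.25 = 14.04°;  2α = 28.07°
edge 1: e_1 = (-2.43, -0.32);  n_1 = (-0.1306, +0.9914)
edge 3: e_3 = (+2.24, +0.51);  n_3 = (+0.2220, -0.9750)
∠(n_1, n_3) = 174.68°
δ = |180° − 174.68°| = 5.32°
5.32° ≤ 2α = 28.07°  →  valid

δ = 5.32°, valid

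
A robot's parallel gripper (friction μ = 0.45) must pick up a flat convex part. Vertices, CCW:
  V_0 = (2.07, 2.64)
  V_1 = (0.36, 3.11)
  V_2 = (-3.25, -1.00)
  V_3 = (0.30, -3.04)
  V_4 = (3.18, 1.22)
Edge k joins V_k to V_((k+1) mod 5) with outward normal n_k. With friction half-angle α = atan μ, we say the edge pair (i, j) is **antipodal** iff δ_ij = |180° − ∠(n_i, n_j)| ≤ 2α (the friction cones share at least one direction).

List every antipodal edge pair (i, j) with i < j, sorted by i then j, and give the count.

count = 3; pairs: (0,2), (1,3), (2,4)

α = atan 0.45 = 24.23°;  2α = 48.46°
n_0 = (+0.2650, +0.9642)
n_1 = (-0.7513, +0.6599)
n_2 = (-0.4982, -0.8670)
n_3 = (+0.8284, -0.5601)
n_4 = (+0.7879, +0.6159)
  (0,1): δ = 115.93°  ·
  (0,2): δ = 14.52°  ✓
  (0,3): δ = 71.31°  ·
  (0,4): δ = 143.38°  ·
  (1,2): δ = 78.59°  ·
  (1,3): δ = 7.23°  ✓
  (1,4): δ = 79.31°  ·
  (2,3): δ = 94.18°  ·
  (2,4): δ = 22.10°  ✓
  (3,4): δ = 107.92°  ·
antipodal pairs: 3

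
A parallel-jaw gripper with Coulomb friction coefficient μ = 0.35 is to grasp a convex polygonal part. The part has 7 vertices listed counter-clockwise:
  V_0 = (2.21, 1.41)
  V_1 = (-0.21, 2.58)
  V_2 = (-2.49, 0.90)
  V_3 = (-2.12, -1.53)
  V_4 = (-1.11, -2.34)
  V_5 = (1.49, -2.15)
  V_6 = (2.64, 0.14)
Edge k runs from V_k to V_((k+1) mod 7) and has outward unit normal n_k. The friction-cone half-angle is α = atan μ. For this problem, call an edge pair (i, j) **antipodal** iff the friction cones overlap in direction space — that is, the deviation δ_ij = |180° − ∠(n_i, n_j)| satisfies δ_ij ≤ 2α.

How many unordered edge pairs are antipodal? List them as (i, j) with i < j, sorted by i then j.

α = atan 0.35 = 19.29°;  2α = 38.58°
n_0 = (+0.4353, +0.9003)
n_1 = (-0.5932, +0.8051)
n_2 = (-0.9886, -0.1505)
n_3 = (-0.6256, -0.7801)
n_4 = (+0.0729, -0.9973)
n_5 = (+0.8936, -0.4488)
n_6 = (+0.9472, +0.3207)
  (0,1): δ = 117.81°  ·
  (0,2): δ = 55.54°  ·
  (0,3): δ = 12.93°  ✓
  (0,4): δ = 29.98°  ✓
  (0,5): δ = 89.14°  ·
  (0,6): δ = 134.51°  ·
  (1,2): δ = 117.73°  ·
  (1,3): δ = 75.11°  ·
  (1,4): δ = 32.20°  ✓
  (1,5): δ = 26.95°  ✓
  (1,6): δ = 72.32°  ·
  (2,3): δ = 137.39°  ·
  (2,4): δ = 94.48°  ·
  (2,5): δ = 35.32°  ✓
  (2,6): δ = 10.05°  ✓
  (3,4): δ = 137.09°  ·
  (3,5): δ = 77.94°  ·
  (3,6): δ = 32.57°  ✓
  (4,5): δ = 120.84°  ·
  (4,6): δ = 75.47°  ·
  (5,6): δ = 134.63°  ·
antipodal pairs: 7

count = 7; pairs: (0,3), (0,4), (1,4), (1,5), (2,5), (2,6), (3,6)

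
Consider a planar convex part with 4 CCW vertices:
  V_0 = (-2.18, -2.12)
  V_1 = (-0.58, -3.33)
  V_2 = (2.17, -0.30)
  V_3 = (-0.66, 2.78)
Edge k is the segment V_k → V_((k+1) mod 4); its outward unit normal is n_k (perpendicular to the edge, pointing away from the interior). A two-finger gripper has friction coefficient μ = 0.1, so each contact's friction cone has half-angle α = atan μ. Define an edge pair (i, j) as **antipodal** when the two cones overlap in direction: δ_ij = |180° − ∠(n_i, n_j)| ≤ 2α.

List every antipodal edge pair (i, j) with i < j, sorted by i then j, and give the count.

count = 1; pairs: (0,2)

α = atan 0.1 = 5.71°;  2α = 11.42°
n_0 = (-0.6032, -0.7976)
n_1 = (+0.7405, -0.6721)
n_2 = (+0.7364, +0.6766)
n_3 = (-0.9551, +0.2963)
  (0,1): δ = 95.13°  ·
  (0,2): δ = 10.32°  ✓
  (0,3): δ = 109.86°  ·
  (1,2): δ = 95.20°  ·
  (1,3): δ = 24.99°  ·
  (2,3): δ = 59.81°  ·
antipodal pairs: 1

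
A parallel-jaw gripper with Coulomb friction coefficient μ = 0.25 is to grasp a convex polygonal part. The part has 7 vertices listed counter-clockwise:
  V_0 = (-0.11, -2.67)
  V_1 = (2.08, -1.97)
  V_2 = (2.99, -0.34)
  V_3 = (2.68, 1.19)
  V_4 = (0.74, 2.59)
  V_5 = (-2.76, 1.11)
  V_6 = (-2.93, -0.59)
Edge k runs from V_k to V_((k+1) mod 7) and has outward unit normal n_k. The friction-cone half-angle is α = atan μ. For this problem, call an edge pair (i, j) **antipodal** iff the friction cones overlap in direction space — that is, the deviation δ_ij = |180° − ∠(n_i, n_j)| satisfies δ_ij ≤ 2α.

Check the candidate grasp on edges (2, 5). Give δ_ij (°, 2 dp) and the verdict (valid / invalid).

δ = 17.16°, valid

α = atan 0.25 = 14.04°;  2α = 28.07°
edge 2: e_2 = (-0.31, +1.53);  n_2 = (+0.9801, +0.1986)
edge 5: e_5 = (-0.17, -1.70);  n_5 = (-0.9950, +0.0995)
∠(n_2, n_5) = 162.84°
δ = |180° − 162.84°| = 17.16°
17.16° ≤ 2α = 28.07°  →  valid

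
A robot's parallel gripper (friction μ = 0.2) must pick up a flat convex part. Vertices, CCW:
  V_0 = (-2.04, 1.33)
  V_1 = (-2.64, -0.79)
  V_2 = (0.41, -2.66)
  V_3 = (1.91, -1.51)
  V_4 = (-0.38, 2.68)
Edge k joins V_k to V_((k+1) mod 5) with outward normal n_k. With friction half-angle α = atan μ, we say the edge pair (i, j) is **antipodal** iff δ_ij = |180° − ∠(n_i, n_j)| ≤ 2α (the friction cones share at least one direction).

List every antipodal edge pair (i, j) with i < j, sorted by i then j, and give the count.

count = 1; pairs: (2,4)

α = atan 0.2 = 11.31°;  2α = 22.62°
n_0 = (-0.9622, +0.2723)
n_1 = (-0.5227, -0.8525)
n_2 = (+0.6084, -0.7936)
n_3 = (+0.8775, +0.4796)
n_4 = (-0.6309, +0.7758)
  (0,1): δ = 105.71°  ·
  (0,2): δ = 36.72°  ·
  (0,3): δ = 44.46°  ·
  (0,4): δ = 144.92°  ·
  (1,2): δ = 111.01°  ·
  (1,3): δ = 29.83°  ·
  (1,4): δ = 70.63°  ·
  (2,3): δ = 98.82°  ·
  (2,4): δ = 1.64°  ✓
  (3,4): δ = 79.54°  ·
antipodal pairs: 1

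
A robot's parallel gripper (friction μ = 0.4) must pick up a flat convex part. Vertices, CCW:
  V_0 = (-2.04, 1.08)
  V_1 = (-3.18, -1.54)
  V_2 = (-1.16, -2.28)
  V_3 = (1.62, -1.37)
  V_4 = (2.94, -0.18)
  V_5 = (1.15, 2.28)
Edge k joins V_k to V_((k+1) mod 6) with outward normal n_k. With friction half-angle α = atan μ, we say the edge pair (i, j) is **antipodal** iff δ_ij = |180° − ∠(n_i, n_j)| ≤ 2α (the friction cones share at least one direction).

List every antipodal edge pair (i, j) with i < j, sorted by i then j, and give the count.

α = atan 0.4 = 21.80°;  2α = 43.60°
n_0 = (-0.9170, +0.3990)
n_1 = (-0.3440, -0.9390)
n_2 = (+0.3111, -0.9504)
n_3 = (+0.6696, -0.7427)
n_4 = (+0.8086, +0.5884)
n_5 = (-0.3521, +0.9360)
  (0,1): δ = 86.61°  ·
  (0,2): δ = 48.36°  ·
  (0,3): δ = 24.45°  ✓
  (0,4): δ = 59.56°  ·
  (0,5): δ = 134.13°  ·
  (1,2): δ = 141.76°  ·
  (1,3): δ = 117.85°  ·
  (1,4): δ = 33.84°  ✓
  (1,5): δ = 40.73°  ✓
  (2,3): δ = 156.09°  ·
  (2,4): δ = 72.08°  ·
  (2,5): δ = 2.49°  ✓
  (3,4): δ = 95.99°  ·
  (3,5): δ = 21.42°  ✓
  (4,5): δ = 105.43°  ·
antipodal pairs: 5

count = 5; pairs: (0,3), (1,4), (1,5), (2,5), (3,5)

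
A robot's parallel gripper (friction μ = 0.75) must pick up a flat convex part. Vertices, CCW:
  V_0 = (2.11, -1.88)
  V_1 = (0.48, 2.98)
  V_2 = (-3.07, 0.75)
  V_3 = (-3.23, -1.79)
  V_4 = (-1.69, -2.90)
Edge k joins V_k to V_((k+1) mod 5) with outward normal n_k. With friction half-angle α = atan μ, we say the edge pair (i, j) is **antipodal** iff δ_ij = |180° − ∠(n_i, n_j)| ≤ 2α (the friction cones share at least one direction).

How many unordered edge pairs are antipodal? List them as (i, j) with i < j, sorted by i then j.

count = 5; pairs: (0,2), (0,3), (1,3), (1,4), (2,4)

α = atan 0.75 = 36.87°;  2α = 73.74°
n_0 = (+0.9481, +0.3180)
n_1 = (-0.5319, +0.8468)
n_2 = (-0.9980, +0.0629)
n_3 = (-0.5847, -0.8112)
n_4 = (+0.2592, -0.9658)
  (0,1): δ = 76.41°  ·
  (0,2): δ = 22.15°  ✓
  (0,3): δ = 35.68°  ✓
  (0,4): δ = 86.48°  ·
  (1,2): δ = 125.74°  ·
  (1,3): δ = 67.92°  ✓
  (1,4): δ = 17.11°  ✓
  (2,3): δ = 122.18°  ·
  (2,4): δ = 71.37°  ✓
  (3,4): δ = 129.19°  ·
antipodal pairs: 5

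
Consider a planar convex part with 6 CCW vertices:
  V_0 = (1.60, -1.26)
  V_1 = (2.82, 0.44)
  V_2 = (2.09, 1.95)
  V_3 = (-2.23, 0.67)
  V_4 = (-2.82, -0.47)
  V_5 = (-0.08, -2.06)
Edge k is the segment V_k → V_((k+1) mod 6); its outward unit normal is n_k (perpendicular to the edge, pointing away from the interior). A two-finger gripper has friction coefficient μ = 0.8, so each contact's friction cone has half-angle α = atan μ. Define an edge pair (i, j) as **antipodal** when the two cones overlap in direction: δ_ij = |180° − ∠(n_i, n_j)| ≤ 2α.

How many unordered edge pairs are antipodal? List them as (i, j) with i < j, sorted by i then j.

count = 7; pairs: (0,2), (0,3), (1,3), (1,4), (2,4), (2,5), (3,5)

α = atan 0.8 = 38.66°;  2α = 77.32°
n_0 = (+0.8124, -0.5830)
n_1 = (+0.9003, +0.4352)
n_2 = (-0.2841, +0.9588)
n_3 = (-0.8881, +0.4596)
n_4 = (-0.5019, -0.8649)
n_5 = (+0.4299, -0.9029)
  (0,1): δ = 118.53°  ·
  (0,2): δ = 37.83°  ✓
  (0,3): δ = 8.30°  ✓
  (0,4): δ = 95.54°  ·
  (0,5): δ = 151.13°  ·
  (1,2): δ = 99.30°  ·
  (1,3): δ = 53.16°  ✓
  (1,4): δ = 34.07°  ✓
  (1,5): δ = 89.66°  ·
  (2,3): δ = 133.87°  ·
  (2,4): δ = 46.63°  ✓
  (2,5): δ = 8.96°  ✓
  (3,4): δ = 92.76°  ·
  (3,5): δ = 37.17°  ✓
  (4,5): δ = 124.41°  ·
antipodal pairs: 7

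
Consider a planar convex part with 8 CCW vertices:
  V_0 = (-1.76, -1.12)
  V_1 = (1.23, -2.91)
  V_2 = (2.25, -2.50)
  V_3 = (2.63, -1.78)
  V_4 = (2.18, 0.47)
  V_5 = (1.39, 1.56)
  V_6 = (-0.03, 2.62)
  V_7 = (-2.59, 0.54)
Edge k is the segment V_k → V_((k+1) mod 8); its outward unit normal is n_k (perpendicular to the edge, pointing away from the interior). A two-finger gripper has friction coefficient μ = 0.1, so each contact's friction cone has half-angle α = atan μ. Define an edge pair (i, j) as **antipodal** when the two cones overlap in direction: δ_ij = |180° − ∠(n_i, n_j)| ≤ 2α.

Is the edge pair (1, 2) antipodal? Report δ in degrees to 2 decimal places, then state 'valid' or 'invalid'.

δ = 139.72°, invalid

α = atan 0.1 = 5.71°;  2α = 11.42°
edge 1: e_1 = (+1.02, +0.41);  n_1 = (+0.3730, -0.9278)
edge 2: e_2 = (+0.38, +0.72);  n_2 = (+0.8844, -0.4668)
∠(n_1, n_2) = 40.28°
δ = |180° − 40.28°| = 139.72°
139.72° > 2α = 11.42°  →  invalid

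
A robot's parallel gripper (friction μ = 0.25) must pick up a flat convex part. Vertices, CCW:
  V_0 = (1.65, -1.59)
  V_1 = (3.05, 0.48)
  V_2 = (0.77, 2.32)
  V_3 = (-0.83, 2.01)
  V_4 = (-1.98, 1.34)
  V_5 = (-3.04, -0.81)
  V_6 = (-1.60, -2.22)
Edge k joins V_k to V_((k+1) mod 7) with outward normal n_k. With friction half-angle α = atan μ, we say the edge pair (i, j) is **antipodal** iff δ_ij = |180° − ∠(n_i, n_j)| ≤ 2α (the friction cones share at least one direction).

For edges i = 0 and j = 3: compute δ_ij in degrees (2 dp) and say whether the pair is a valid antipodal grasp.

δ = 25.70°, valid

α = atan 0.25 = 14.04°;  2α = 28.07°
edge 0: e_0 = (+1.40, +2.07);  n_0 = (+0.8283, -0.5602)
edge 3: e_3 = (-1.15, -0.67);  n_3 = (-0.5034, +0.8641)
∠(n_0, n_3) = 154.30°
δ = |180° − 154.30°| = 25.70°
25.70° ≤ 2α = 28.07°  →  valid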